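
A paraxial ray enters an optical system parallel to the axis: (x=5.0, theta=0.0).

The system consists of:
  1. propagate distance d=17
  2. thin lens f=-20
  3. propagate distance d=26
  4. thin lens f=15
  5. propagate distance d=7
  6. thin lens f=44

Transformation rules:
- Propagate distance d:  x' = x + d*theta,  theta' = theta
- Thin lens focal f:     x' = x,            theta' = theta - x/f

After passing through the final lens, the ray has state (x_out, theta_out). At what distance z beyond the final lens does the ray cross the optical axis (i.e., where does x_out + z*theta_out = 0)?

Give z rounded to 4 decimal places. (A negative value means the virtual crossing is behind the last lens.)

Answer: 11.3293

Derivation:
Initial: x=5.0000 theta=0.0000
After 1 (propagate distance d=17): x=5.0000 theta=0.0000
After 2 (thin lens f=-20): x=5.0000 theta=0.2500
After 3 (propagate distance d=26): x=11.5000 theta=0.2500
After 4 (thin lens f=15): x=11.5000 theta=-31/60 (≈-0.5167)
After 5 (propagate distance d=7): x=473/60 (≈7.8833) theta=-31/60 (≈-0.5167)
After 6 (thin lens f=44): x=473/60 (≈7.8833) theta=-167/240 (≈-0.6958)
z_focus = -x_out/theta_out = -(473/60)/(-167/240) = 1892/167 ≈ 11.3293
Rounded to 4 decimal places: z = 11.3293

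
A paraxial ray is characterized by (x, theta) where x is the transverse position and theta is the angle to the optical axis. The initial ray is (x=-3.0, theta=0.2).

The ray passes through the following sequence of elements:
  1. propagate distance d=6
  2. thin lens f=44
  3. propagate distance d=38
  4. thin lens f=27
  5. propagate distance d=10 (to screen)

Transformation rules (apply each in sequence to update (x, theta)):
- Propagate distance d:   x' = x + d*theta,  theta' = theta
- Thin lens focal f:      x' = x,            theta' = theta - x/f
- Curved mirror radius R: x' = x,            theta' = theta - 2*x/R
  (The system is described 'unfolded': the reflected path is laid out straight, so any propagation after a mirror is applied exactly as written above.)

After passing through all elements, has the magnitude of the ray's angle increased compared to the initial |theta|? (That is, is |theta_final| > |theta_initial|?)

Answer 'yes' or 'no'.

Initial: x=-3.0000 theta=0.2000
After 1 (propagate distance d=6): x=-1.8000 theta=0.2000
After 2 (thin lens f=44): x=-1.8000 theta=53/220 (≈0.2409)
After 3 (propagate distance d=38): x=809/110 (≈7.3545) theta=53/220 (≈0.2409)
After 4 (thin lens f=27): x=809/110 (≈7.3545) theta=-17/540 (≈-0.0315)
After 5 (propagate distance d=10 (to screen)): x=10454/1485 (≈7.0397) theta=-17/540 (≈-0.0315)
|theta_initial|=0.2000 |theta_final|=17/540 (≈0.0315) -> not increased

Answer: no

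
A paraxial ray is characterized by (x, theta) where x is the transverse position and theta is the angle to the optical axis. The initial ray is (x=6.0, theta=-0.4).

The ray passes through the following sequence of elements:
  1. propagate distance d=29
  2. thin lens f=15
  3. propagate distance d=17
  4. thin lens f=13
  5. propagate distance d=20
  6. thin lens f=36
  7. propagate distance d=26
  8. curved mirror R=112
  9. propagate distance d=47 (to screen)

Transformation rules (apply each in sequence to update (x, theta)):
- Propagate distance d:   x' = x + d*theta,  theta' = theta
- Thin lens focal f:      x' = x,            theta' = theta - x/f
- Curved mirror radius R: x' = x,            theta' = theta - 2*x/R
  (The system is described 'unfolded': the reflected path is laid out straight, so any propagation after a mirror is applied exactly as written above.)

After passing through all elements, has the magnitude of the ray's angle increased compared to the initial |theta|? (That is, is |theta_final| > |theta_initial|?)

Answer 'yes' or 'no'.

Answer: no

Derivation:
Initial: x=6.0000 theta=-0.4000
After 1 (propagate distance d=29): x=-5.6000 theta=-0.4000
After 2 (thin lens f=15): x=-5.6000 theta=-2/75 (≈-0.0267)
After 3 (propagate distance d=17): x=-454/75 (≈-6.0533) theta=-2/75 (≈-0.0267)
After 4 (thin lens f=13): x=-454/75 (≈-6.0533) theta=428/975 (≈0.4390)
After 5 (propagate distance d=20): x=886/325 (≈2.7262) theta=428/975 (≈0.4390)
After 6 (thin lens f=36): x=886/325 (≈2.7262) theta=85/234 (≈0.3632)
After 7 (propagate distance d=26): x=35599/2925 (≈12.1706) theta=85/234 (≈0.3632)
After 8 (curved mirror R=112): x=35599/2925 (≈12.1706) theta=7967/54600 (≈0.1459)
After 9 (propagate distance d=47 (to screen)): x=3116891/163800 (≈19.0286) theta=7967/54600 (≈0.1459)
|theta_initial|=0.4000 |theta_final|=7967/54600 (≈0.1459) -> not increased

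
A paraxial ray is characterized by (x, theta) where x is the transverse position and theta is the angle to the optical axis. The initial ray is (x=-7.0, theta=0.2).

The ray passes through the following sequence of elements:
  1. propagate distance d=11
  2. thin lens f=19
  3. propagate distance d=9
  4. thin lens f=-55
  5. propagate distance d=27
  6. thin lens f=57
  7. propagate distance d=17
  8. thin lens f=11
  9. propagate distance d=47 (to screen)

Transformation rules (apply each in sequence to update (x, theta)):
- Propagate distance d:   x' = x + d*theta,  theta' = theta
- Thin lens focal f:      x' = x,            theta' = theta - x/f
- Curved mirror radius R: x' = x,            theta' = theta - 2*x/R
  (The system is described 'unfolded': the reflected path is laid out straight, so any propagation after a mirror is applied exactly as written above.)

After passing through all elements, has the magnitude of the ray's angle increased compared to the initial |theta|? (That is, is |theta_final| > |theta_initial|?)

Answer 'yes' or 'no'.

Answer: yes

Derivation:
Initial: x=-7.0000 theta=0.2000
After 1 (propagate distance d=11): x=-4.8000 theta=0.2000
After 2 (thin lens f=19): x=-4.8000 theta=43/95 (≈0.4526)
After 3 (propagate distance d=9): x=-69/95 (≈-0.7263) theta=43/95 (≈0.4526)
After 4 (thin lens f=-55): x=-69/95 (≈-0.7263) theta=2296/5225 (≈0.4394)
After 5 (propagate distance d=27): x=3063/275 (≈11.1382) theta=2296/5225 (≈0.4394)
After 6 (thin lens f=57): x=3063/275 (≈11.1382) theta=51/209 (≈0.2440)
After 7 (propagate distance d=17): x=79872/5225 (≈15.2865) theta=51/209 (≈0.2440)
After 8 (thin lens f=11): x=79872/5225 (≈15.2865) theta=-65847/57475 (≈-1.1457)
After 9 (propagate distance d=47 (to screen)): x=-116643/3025 (≈-38.5597) theta=-65847/57475 (≈-1.1457)
|theta_initial|=0.2000 |theta_final|=65847/57475 (≈1.1457) -> increased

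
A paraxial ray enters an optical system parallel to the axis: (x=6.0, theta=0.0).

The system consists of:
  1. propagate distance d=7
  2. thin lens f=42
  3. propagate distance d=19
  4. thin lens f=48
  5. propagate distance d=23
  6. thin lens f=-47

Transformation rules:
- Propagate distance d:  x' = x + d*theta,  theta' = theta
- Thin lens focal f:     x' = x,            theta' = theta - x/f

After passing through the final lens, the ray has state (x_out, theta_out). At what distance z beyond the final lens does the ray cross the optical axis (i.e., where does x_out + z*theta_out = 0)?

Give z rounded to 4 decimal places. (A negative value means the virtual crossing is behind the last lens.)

Answer: -6.4312

Derivation:
Initial: x=6.0000 theta=0.0000
After 1 (propagate distance d=7): x=6.0000 theta=0.0000
After 2 (thin lens f=42): x=6.0000 theta=-1/7 (≈-0.1429)
After 3 (propagate distance d=19): x=23/7 (≈3.2857) theta=-1/7 (≈-0.1429)
After 4 (thin lens f=48): x=23/7 (≈3.2857) theta=-71/336 (≈-0.2113)
After 5 (propagate distance d=23): x=-529/336 (≈-1.5744) theta=-71/336 (≈-0.2113)
After 6 (thin lens f=-47): x=-529/336 (≈-1.5744) theta=-1933/7896 (≈-0.2448)
z_focus = -x_out/theta_out = -(-529/336)/(-1933/7896) = -24863/3866 ≈ -6.4312
Rounded to 4 decimal places: z = -6.4312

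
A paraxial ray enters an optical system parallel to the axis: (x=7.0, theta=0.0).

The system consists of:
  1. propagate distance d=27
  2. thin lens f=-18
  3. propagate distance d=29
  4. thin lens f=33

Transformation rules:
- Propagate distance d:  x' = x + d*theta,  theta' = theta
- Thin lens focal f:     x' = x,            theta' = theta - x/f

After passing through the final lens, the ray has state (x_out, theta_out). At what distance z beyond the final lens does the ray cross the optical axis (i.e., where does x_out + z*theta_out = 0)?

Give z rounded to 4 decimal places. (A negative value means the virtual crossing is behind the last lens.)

Initial: x=7.0000 theta=0.0000
After 1 (propagate distance d=27): x=7.0000 theta=0.0000
After 2 (thin lens f=-18): x=7.0000 theta=7/18 (≈0.3889)
After 3 (propagate distance d=29): x=329/18 (≈18.2778) theta=7/18 (≈0.3889)
After 4 (thin lens f=33): x=329/18 (≈18.2778) theta=-49/297 (≈-0.1650)
z_focus = -x_out/theta_out = -(329/18)/(-49/297) = 1551/14 ≈ 110.7857
Rounded to 4 decimal places: z = 110.7857

Answer: 110.7857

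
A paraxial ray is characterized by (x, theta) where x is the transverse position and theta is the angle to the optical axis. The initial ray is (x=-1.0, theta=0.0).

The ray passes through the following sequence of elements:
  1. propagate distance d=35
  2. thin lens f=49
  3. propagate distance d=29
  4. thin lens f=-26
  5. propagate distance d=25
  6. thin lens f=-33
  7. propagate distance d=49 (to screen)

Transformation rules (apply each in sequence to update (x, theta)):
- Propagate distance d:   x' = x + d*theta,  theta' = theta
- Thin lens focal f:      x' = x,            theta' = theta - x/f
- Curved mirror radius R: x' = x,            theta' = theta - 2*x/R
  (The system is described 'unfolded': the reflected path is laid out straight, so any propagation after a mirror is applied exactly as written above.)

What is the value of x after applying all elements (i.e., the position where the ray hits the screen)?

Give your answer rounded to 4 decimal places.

Initial: x=-1.0000 theta=0.0000
After 1 (propagate distance d=35): x=-1.0000 theta=0.0000
After 2 (thin lens f=49): x=-1.0000 theta=1/49 (≈0.0204)
After 3 (propagate distance d=29): x=-20/49 (≈-0.4082) theta=1/49 (≈0.0204)
After 4 (thin lens f=-26): x=-20/49 (≈-0.4082) theta=3/637 (≈0.0047)
After 5 (propagate distance d=25): x=-185/637 (≈-0.2904) theta=3/637 (≈0.0047)
After 6 (thin lens f=-33): x=-185/637 (≈-0.2904) theta=-86/21021 (≈-0.0041)
After 7 (propagate distance d=49 (to screen)): x=-10319/21021 (≈-0.4909) theta=-86/21021 (≈-0.0041)
Rounded to 4 decimal places: x = -0.4909

Answer: -0.4909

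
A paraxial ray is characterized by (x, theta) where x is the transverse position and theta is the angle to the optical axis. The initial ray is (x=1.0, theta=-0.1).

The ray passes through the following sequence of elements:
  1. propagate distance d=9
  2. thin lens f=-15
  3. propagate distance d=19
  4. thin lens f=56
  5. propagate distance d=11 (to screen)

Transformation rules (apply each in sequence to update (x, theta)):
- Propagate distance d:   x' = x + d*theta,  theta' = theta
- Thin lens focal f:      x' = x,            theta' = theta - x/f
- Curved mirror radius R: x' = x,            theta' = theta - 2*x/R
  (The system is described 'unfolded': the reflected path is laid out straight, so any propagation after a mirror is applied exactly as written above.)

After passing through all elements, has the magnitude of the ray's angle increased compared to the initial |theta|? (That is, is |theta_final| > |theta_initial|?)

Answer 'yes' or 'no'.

Initial: x=1.0000 theta=-0.1000
After 1 (propagate distance d=9): x=0.1000 theta=-0.1000
After 2 (thin lens f=-15): x=0.1000 theta=-7/75 (≈-0.0933)
After 3 (propagate distance d=19): x=-251/150 (≈-1.6733) theta=-7/75 (≈-0.0933)
After 4 (thin lens f=56): x=-251/150 (≈-1.6733) theta=-533/8400 (≈-0.0635)
After 5 (propagate distance d=11 (to screen)): x=-19919/8400 (≈-2.3713) theta=-533/8400 (≈-0.0635)
|theta_initial|=0.1000 |theta_final|=533/8400 (≈0.0635) -> not increased

Answer: no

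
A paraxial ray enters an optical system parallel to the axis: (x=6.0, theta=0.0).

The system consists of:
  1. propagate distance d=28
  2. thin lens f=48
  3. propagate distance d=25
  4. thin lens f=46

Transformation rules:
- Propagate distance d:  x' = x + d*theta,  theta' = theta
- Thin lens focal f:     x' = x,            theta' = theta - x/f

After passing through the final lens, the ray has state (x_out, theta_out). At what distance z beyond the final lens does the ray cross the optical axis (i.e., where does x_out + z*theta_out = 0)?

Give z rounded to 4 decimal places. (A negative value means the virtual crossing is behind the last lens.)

Answer: 15.3333

Derivation:
Initial: x=6.0000 theta=0.0000
After 1 (propagate distance d=28): x=6.0000 theta=0.0000
After 2 (thin lens f=48): x=6.0000 theta=-0.1250
After 3 (propagate distance d=25): x=2.8750 theta=-0.1250
After 4 (thin lens f=46): x=2.8750 theta=-0.1875
z_focus = -x_out/theta_out = -(2.8750)/(-0.1875) = 46/3 ≈ 15.3333
Rounded to 4 decimal places: z = 15.3333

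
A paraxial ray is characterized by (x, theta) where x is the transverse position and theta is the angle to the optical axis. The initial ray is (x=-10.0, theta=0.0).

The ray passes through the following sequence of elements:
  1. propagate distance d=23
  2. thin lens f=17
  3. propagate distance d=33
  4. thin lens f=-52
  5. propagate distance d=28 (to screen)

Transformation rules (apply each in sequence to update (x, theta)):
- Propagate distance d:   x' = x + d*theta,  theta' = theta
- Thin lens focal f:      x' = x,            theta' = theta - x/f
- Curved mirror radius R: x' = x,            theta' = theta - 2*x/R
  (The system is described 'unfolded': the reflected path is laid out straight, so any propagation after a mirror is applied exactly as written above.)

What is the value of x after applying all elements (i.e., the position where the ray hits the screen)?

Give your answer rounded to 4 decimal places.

Initial: x=-10.0000 theta=0.0000
After 1 (propagate distance d=23): x=-10.0000 theta=0.0000
After 2 (thin lens f=17): x=-10.0000 theta=10/17 (≈0.5882)
After 3 (propagate distance d=33): x=160/17 (≈9.4118) theta=10/17 (≈0.5882)
After 4 (thin lens f=-52): x=160/17 (≈9.4118) theta=10/13 (≈0.7692)
After 5 (propagate distance d=28 (to screen)): x=6840/221 (≈30.9502) theta=10/13 (≈0.7692)
Rounded to 4 decimal places: x = 30.9502

Answer: 30.9502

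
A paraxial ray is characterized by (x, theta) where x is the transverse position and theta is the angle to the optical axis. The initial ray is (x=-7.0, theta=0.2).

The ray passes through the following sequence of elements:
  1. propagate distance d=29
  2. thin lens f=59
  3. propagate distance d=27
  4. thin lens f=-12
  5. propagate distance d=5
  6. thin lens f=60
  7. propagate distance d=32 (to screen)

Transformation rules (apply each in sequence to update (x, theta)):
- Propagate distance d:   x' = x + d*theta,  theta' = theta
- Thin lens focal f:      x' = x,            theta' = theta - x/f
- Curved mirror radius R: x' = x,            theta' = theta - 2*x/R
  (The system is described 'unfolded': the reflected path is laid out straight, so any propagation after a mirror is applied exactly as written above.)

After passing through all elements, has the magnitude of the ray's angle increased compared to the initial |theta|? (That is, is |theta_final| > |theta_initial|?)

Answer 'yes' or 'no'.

Answer: yes

Derivation:
Initial: x=-7.0000 theta=0.2000
After 1 (propagate distance d=29): x=-1.2000 theta=0.2000
After 2 (thin lens f=59): x=-1.2000 theta=13/59 (≈0.2203)
After 3 (propagate distance d=27): x=1401/295 (≈4.7492) theta=13/59 (≈0.2203)
After 4 (thin lens f=-12): x=1401/295 (≈4.7492) theta=727/1180 (≈0.6161)
After 5 (propagate distance d=5): x=9239/1180 (≈7.8297) theta=727/1180 (≈0.6161)
After 6 (thin lens f=60): x=9239/1180 (≈7.8297) theta=34381/70800 (≈0.4856)
After 7 (propagate distance d=32 (to screen)): x=413633/17700 (≈23.3691) theta=34381/70800 (≈0.4856)
|theta_initial|=0.2000 |theta_final|=34381/70800 (≈0.4856) -> increased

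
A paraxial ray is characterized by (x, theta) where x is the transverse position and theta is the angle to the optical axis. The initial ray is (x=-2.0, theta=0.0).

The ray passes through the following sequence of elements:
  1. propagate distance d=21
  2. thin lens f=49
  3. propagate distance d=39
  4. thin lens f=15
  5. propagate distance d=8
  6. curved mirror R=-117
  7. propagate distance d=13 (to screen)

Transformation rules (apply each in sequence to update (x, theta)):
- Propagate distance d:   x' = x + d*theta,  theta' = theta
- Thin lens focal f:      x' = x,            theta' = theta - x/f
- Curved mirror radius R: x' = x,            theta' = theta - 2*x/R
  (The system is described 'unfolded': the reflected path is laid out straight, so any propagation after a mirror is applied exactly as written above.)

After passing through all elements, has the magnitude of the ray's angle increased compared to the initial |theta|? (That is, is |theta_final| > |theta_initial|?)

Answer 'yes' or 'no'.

Initial: x=-2.0000 theta=0.0000
After 1 (propagate distance d=21): x=-2.0000 theta=0.0000
After 2 (thin lens f=49): x=-2.0000 theta=2/49 (≈0.0408)
After 3 (propagate distance d=39): x=-20/49 (≈-0.4082) theta=2/49 (≈0.0408)
After 4 (thin lens f=15): x=-20/49 (≈-0.4082) theta=10/147 (≈0.0680)
After 5 (propagate distance d=8): x=20/147 (≈0.1361) theta=10/147 (≈0.0680)
After 6 (curved mirror R=-117): x=20/147 (≈0.1361) theta=1210/17199 (≈0.0704)
After 7 (propagate distance d=13 (to screen)): x=1390/1323 (≈1.0506) theta=1210/17199 (≈0.0704)
|theta_initial|=0.0000 |theta_final|=1210/17199 (≈0.0704) -> increased

Answer: yes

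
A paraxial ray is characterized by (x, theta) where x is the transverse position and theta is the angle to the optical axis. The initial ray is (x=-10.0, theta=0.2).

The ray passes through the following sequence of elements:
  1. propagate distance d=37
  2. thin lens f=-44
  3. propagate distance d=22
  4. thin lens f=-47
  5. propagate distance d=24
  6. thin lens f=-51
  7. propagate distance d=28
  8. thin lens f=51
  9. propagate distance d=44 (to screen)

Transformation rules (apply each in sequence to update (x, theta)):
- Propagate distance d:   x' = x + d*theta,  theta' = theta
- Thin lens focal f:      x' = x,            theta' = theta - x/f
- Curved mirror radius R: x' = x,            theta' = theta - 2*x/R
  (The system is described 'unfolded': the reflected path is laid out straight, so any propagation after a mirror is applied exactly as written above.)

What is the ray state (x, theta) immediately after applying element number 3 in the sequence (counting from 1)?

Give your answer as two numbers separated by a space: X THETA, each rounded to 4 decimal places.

Answer: 0.5000 0.1409

Derivation:
Initial: x=-10.0000 theta=0.2000
After 1 (propagate distance d=37): x=-2.6000 theta=0.2000
After 2 (thin lens f=-44): x=-2.6000 theta=31/220 (≈0.1409)
After 3 (propagate distance d=22): x=0.5000 theta=31/220 (≈0.1409)
Rounded to 4 decimal places: x = 0.5000, theta = 0.1409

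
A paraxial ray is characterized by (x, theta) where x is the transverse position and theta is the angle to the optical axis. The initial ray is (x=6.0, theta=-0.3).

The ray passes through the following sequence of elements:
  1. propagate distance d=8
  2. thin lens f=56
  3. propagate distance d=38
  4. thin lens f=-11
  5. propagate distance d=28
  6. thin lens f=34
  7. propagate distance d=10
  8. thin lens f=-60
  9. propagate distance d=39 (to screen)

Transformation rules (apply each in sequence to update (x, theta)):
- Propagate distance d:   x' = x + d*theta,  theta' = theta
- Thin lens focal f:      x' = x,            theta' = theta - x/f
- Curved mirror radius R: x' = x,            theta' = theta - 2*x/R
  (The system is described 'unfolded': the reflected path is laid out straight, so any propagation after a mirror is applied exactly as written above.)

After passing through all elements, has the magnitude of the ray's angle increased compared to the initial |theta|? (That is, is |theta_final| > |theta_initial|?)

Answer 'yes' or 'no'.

Initial: x=6.0000 theta=-0.3000
After 1 (propagate distance d=8): x=3.6000 theta=-0.3000
After 2 (thin lens f=56): x=3.6000 theta=-51/140 (≈-0.3643)
After 3 (propagate distance d=38): x=-717/70 (≈-10.2429) theta=-51/140 (≈-0.3643)
After 4 (thin lens f=-11): x=-717/70 (≈-10.2429) theta=-57/44 (≈-1.2955)
After 5 (propagate distance d=28): x=-35817/770 (≈-46.5156) theta=-57/44 (≈-1.2955)
After 6 (thin lens f=34): x=-35817/770 (≈-46.5156) theta=951/13090 (≈0.0727)
After 7 (propagate distance d=10): x=-54489/1190 (≈-45.7891) theta=951/13090 (≈0.0727)
After 8 (thin lens f=-60): x=-54489/1190 (≈-45.7891) theta=-180773/261800 (≈-0.6905)
After 9 (propagate distance d=39 (to screen)): x=-19037727/261800 (≈-72.7186) theta=-180773/261800 (≈-0.6905)
|theta_initial|=0.3000 |theta_final|=180773/261800 (≈0.6905) -> increased

Answer: yes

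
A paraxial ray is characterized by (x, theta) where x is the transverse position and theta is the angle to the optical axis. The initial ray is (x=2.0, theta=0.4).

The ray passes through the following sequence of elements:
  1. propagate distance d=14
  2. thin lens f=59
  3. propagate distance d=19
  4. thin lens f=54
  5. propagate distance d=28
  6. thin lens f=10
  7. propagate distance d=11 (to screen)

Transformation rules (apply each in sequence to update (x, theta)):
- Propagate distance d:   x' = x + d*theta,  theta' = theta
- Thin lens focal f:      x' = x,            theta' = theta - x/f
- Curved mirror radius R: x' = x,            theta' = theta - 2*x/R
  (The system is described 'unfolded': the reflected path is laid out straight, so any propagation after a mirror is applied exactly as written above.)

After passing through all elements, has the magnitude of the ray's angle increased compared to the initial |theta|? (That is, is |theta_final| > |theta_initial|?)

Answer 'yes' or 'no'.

Initial: x=2.0000 theta=0.4000
After 1 (propagate distance d=14): x=7.6000 theta=0.4000
After 2 (thin lens f=59): x=7.6000 theta=16/59 (≈0.2712)
After 3 (propagate distance d=19): x=3762/295 (≈12.7525) theta=16/59 (≈0.2712)
After 4 (thin lens f=54): x=3762/295 (≈12.7525) theta=31/885 (≈0.0350)
After 5 (propagate distance d=28): x=206/15 (≈13.7333) theta=31/885 (≈0.0350)
After 6 (thin lens f=10): x=206/15 (≈13.7333) theta=-1974/1475 (≈-1.3383)
After 7 (propagate distance d=11 (to screen)): x=-4372/4425 (≈-0.9880) theta=-1974/1475 (≈-1.3383)
|theta_initial|=0.4000 |theta_final|=1974/1475 (≈1.3383) -> increased

Answer: yes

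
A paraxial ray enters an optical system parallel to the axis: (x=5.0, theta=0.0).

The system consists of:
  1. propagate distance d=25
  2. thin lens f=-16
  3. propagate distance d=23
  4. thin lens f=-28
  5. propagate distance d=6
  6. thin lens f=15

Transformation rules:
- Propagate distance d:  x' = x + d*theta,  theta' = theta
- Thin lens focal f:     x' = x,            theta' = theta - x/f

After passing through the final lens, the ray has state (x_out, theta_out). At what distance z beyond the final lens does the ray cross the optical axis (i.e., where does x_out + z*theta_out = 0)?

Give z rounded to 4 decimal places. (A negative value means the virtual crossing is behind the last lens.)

Answer: 45.8282

Derivation:
Initial: x=5.0000 theta=0.0000
After 1 (propagate distance d=25): x=5.0000 theta=0.0000
After 2 (thin lens f=-16): x=5.0000 theta=0.3125
After 3 (propagate distance d=23): x=12.1875 theta=0.3125
After 4 (thin lens f=-28): x=12.1875 theta=335/448 (≈0.7478)
After 5 (propagate distance d=6): x=3735/224 (≈16.6741) theta=335/448 (≈0.7478)
After 6 (thin lens f=15): x=3735/224 (≈16.6741) theta=-163/448 (≈-0.3638)
z_focus = -x_out/theta_out = -(3735/224)/(-163/448) = 7470/163 ≈ 45.8282
Rounded to 4 decimal places: z = 45.8282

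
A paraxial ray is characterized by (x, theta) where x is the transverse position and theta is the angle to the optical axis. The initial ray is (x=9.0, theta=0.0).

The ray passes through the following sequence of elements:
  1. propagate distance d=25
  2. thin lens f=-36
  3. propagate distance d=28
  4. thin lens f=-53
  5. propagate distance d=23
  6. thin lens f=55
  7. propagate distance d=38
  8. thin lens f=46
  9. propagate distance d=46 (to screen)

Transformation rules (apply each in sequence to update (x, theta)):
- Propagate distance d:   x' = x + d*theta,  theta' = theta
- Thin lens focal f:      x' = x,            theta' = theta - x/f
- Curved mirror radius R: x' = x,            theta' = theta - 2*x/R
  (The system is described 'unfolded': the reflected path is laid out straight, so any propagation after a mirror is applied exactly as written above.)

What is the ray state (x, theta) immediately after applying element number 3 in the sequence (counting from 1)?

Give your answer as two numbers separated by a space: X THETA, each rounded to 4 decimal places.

Initial: x=9.0000 theta=0.0000
After 1 (propagate distance d=25): x=9.0000 theta=0.0000
After 2 (thin lens f=-36): x=9.0000 theta=0.2500
After 3 (propagate distance d=28): x=16.0000 theta=0.2500
Rounded to 4 decimal places: x = 16.0000, theta = 0.2500

Answer: 16.0000 0.2500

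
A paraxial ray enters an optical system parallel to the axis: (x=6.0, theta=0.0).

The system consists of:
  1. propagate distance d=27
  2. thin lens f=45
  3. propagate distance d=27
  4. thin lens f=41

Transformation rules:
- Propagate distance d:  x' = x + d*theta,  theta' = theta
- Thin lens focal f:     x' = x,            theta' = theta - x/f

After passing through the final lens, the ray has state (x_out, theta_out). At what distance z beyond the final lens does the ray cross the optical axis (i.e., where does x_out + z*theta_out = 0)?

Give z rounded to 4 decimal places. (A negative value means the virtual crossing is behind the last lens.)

Answer: 12.5085

Derivation:
Initial: x=6.0000 theta=0.0000
After 1 (propagate distance d=27): x=6.0000 theta=0.0000
After 2 (thin lens f=45): x=6.0000 theta=-2/15 (≈-0.1333)
After 3 (propagate distance d=27): x=2.4000 theta=-2/15 (≈-0.1333)
After 4 (thin lens f=41): x=2.4000 theta=-118/615 (≈-0.1919)
z_focus = -x_out/theta_out = -(2.4000)/(-118/615) = 738/59 ≈ 12.5085
Rounded to 4 decimal places: z = 12.5085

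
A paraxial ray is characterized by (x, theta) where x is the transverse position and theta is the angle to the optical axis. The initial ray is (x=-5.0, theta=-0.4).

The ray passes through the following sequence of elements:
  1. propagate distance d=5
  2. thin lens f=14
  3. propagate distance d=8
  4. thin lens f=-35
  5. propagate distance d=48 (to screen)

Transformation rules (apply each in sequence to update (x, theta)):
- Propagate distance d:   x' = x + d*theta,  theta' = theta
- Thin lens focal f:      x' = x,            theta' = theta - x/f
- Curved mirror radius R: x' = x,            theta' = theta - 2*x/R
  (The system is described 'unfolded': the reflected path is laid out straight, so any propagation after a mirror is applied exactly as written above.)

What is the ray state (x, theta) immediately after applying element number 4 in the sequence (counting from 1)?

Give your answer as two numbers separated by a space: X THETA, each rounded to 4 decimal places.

Answer: -6.2000 -0.0771

Derivation:
Initial: x=-5.0000 theta=-0.4000
After 1 (propagate distance d=5): x=-7.0000 theta=-0.4000
After 2 (thin lens f=14): x=-7.0000 theta=0.1000
After 3 (propagate distance d=8): x=-6.2000 theta=0.1000
After 4 (thin lens f=-35): x=-6.2000 theta=-27/350 (≈-0.0771)
Rounded to 4 decimal places: x = -6.2000, theta = -0.0771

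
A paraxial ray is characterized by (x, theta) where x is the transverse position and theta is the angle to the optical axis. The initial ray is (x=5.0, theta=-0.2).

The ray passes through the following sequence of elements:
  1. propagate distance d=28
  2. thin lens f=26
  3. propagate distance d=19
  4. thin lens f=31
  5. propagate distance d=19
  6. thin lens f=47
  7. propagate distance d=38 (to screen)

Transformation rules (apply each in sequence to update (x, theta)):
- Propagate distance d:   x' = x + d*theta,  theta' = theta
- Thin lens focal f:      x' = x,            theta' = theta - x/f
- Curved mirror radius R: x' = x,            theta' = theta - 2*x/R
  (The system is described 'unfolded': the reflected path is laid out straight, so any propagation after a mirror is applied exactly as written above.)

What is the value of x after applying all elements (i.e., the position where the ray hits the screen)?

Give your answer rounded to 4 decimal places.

Initial: x=5.0000 theta=-0.2000
After 1 (propagate distance d=28): x=-0.6000 theta=-0.2000
After 2 (thin lens f=26): x=-0.6000 theta=-23/130 (≈-0.1769)
After 3 (propagate distance d=19): x=-103/26 (≈-3.9615) theta=-23/130 (≈-0.1769)
After 4 (thin lens f=31): x=-103/26 (≈-3.9615) theta=-99/2015 (≈-0.0491)
After 5 (propagate distance d=19): x=-19727/4030 (≈-4.8950) theta=-99/2015 (≈-0.0491)
After 6 (thin lens f=47): x=-19727/4030 (≈-4.8950) theta=10421/189410 (≈0.0550)
After 7 (propagate distance d=38 (to screen)): x=-531171/189410 (≈-2.8043) theta=10421/189410 (≈0.0550)
Rounded to 4 decimal places: x = -2.8043

Answer: -2.8043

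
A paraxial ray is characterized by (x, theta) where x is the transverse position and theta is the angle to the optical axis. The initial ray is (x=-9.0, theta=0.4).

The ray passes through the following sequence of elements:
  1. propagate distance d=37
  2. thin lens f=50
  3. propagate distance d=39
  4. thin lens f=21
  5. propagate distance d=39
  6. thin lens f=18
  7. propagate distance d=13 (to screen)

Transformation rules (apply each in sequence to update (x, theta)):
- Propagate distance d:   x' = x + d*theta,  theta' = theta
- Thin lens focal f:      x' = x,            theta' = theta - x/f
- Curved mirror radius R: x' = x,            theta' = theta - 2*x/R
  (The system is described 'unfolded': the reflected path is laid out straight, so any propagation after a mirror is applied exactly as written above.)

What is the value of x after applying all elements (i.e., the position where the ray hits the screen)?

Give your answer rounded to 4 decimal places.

Answer: -7.6965

Derivation:
Initial: x=-9.0000 theta=0.4000
After 1 (propagate distance d=37): x=5.8000 theta=0.4000
After 2 (thin lens f=50): x=5.8000 theta=0.2840
After 3 (propagate distance d=39): x=16.8760 theta=0.2840
After 4 (thin lens f=21): x=16.8760 theta=-1364/2625 (≈-0.5196)
After 5 (propagate distance d=39): x=-5931/1750 (≈-3.3891) theta=-1364/2625 (≈-0.5196)
After 6 (thin lens f=18): x=-5931/1750 (≈-3.3891) theta=-497/1500 (≈-0.3313)
After 7 (propagate distance d=13 (to screen)): x=-80813/10500 (≈-7.6965) theta=-497/1500 (≈-0.3313)
Rounded to 4 decimal places: x = -7.6965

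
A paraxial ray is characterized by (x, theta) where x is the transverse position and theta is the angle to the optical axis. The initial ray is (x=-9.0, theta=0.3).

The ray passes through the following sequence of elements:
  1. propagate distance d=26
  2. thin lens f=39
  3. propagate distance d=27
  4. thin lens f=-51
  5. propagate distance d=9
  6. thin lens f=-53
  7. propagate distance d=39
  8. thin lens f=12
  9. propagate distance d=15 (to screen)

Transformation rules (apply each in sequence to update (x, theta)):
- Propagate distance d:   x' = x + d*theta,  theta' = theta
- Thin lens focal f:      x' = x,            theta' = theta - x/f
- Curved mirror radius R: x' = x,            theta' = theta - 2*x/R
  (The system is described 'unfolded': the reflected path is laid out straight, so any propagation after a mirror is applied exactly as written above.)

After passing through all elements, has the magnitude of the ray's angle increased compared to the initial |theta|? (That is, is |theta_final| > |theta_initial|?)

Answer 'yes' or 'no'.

Initial: x=-9.0000 theta=0.3000
After 1 (propagate distance d=26): x=-1.2000 theta=0.3000
After 2 (thin lens f=39): x=-1.2000 theta=43/130 (≈0.3308)
After 3 (propagate distance d=27): x=201/26 (≈7.7308) theta=43/130 (≈0.3308)
After 4 (thin lens f=-51): x=201/26 (≈7.7308) theta=41/85 (≈0.4824)
After 5 (propagate distance d=9): x=26679/2210 (≈12.0719) theta=41/85 (≈0.4824)
After 6 (thin lens f=-53): x=26679/2210 (≈12.0719) theta=83177/117130 (≈0.7101)
After 7 (propagate distance d=39): x=465789/11713 (≈39.7668) theta=83177/117130 (≈0.7101)
After 8 (thin lens f=12): x=465789/11713 (≈39.7668) theta=-609961/234260 (≈-2.6038)
After 9 (propagate distance d=15 (to screen)): x=33273/46852 (≈0.7102) theta=-609961/234260 (≈-2.6038)
|theta_initial|=0.3000 |theta_final|=609961/234260 (≈2.6038) -> increased

Answer: yes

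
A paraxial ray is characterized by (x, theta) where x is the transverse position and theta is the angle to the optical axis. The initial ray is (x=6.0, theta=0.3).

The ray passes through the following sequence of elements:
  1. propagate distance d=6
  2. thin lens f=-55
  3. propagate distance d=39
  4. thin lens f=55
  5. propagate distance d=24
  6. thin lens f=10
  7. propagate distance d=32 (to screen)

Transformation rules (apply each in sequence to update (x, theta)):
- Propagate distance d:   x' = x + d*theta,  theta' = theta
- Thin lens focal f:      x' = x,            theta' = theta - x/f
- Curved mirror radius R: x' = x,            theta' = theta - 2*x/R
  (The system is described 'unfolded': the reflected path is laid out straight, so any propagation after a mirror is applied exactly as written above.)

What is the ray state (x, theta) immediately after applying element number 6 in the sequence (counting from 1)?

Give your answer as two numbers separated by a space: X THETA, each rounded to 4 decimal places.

Answer: 24.7120 -2.4845

Derivation:
Initial: x=6.0000 theta=0.3000
After 1 (propagate distance d=6): x=7.8000 theta=0.3000
After 2 (thin lens f=-55): x=7.8000 theta=243/550 (≈0.4418)
After 3 (propagate distance d=39): x=13767/550 (≈25.0309) theta=243/550 (≈0.4418)
After 4 (thin lens f=55): x=13767/550 (≈25.0309) theta=-201/15125 (≈-0.0133)
After 5 (propagate distance d=24): x=747537/30250 (≈24.7120) theta=-201/15125 (≈-0.0133)
After 6 (thin lens f=10): x=747537/30250 (≈24.7120) theta=-751557/302500 (≈-2.4845)
Rounded to 4 decimal places: x = 24.7120, theta = -2.4845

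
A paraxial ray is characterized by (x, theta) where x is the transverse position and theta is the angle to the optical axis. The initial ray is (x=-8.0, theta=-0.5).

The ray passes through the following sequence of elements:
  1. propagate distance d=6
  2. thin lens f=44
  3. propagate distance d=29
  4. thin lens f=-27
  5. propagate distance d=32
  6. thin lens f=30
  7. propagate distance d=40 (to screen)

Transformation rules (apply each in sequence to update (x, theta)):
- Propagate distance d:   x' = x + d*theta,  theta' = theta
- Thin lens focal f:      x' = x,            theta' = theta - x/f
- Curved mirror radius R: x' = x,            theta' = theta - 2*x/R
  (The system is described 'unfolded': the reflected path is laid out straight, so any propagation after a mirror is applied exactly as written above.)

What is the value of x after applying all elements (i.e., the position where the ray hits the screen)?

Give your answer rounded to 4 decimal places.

Answer: -21.0772

Derivation:
Initial: x=-8.0000 theta=-0.5000
After 1 (propagate distance d=6): x=-11.0000 theta=-0.5000
After 2 (thin lens f=44): x=-11.0000 theta=-0.2500
After 3 (propagate distance d=29): x=-18.2500 theta=-0.2500
After 4 (thin lens f=-27): x=-18.2500 theta=-25/27 (≈-0.9259)
After 5 (propagate distance d=32): x=-5171/108 (≈-47.8796) theta=-25/27 (≈-0.9259)
After 6 (thin lens f=30): x=-5171/108 (≈-47.8796) theta=2171/3240 (≈0.6701)
After 7 (propagate distance d=40 (to screen)): x=-6829/324 (≈-21.0772) theta=2171/3240 (≈0.6701)
Rounded to 4 decimal places: x = -21.0772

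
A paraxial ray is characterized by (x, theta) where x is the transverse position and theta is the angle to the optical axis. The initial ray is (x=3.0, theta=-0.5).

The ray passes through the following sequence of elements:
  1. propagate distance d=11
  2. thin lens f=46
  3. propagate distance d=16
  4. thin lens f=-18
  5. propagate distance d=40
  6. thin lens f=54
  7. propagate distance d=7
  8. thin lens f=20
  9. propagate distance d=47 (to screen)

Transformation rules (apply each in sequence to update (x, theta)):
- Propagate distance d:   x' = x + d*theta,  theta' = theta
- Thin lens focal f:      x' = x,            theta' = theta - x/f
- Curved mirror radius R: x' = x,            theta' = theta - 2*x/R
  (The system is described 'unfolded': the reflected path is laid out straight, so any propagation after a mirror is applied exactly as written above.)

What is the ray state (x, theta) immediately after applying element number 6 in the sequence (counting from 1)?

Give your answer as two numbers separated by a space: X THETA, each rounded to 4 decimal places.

Answer: -48.8575 -0.0759

Derivation:
Initial: x=3.0000 theta=-0.5000
After 1 (propagate distance d=11): x=-2.5000 theta=-0.5000
After 2 (thin lens f=46): x=-2.5000 theta=-41/92 (≈-0.4457)
After 3 (propagate distance d=16): x=-443/46 (≈-9.6304) theta=-41/92 (≈-0.4457)
After 4 (thin lens f=-18): x=-443/46 (≈-9.6304) theta=-203/207 (≈-0.9807)
After 5 (propagate distance d=40): x=-20227/414 (≈-48.8575) theta=-203/207 (≈-0.9807)
After 6 (thin lens f=54): x=-20227/414 (≈-48.8575) theta=-1697/22356 (≈-0.0759)
Rounded to 4 decimal places: x = -48.8575, theta = -0.0759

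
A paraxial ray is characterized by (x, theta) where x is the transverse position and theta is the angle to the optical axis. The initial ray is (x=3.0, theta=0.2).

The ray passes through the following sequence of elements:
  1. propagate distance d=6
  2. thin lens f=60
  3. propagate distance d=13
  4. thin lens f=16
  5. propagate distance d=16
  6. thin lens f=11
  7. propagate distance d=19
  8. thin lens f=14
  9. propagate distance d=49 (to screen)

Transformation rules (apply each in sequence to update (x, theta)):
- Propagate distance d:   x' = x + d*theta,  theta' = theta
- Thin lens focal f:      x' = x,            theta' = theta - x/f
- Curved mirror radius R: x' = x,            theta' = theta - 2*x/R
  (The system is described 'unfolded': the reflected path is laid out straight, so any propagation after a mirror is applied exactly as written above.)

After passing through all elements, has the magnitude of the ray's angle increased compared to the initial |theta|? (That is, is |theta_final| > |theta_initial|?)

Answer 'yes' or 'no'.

Initial: x=3.0000 theta=0.2000
After 1 (propagate distance d=6): x=4.2000 theta=0.2000
After 2 (thin lens f=60): x=4.2000 theta=0.1300
After 3 (propagate distance d=13): x=5.8900 theta=0.1300
After 4 (thin lens f=16): x=5.8900 theta=-381/1600 (≈-0.2381)
After 5 (propagate distance d=16): x=2.0800 theta=-381/1600 (≈-0.2381)
After 6 (thin lens f=11): x=2.0800 theta=-7519/17600 (≈-0.4272)
After 7 (propagate distance d=19): x=-106253/17600 (≈-6.0371) theta=-7519/17600 (≈-0.4272)
After 8 (thin lens f=14): x=-106253/17600 (≈-6.0371) theta=141/35200 (≈0.0040)
After 9 (propagate distance d=49 (to screen)): x=-205597/35200 (≈-5.8408) theta=141/35200 (≈0.0040)
|theta_initial|=0.2000 |theta_final|=141/35200 (≈0.0040) -> not increased

Answer: no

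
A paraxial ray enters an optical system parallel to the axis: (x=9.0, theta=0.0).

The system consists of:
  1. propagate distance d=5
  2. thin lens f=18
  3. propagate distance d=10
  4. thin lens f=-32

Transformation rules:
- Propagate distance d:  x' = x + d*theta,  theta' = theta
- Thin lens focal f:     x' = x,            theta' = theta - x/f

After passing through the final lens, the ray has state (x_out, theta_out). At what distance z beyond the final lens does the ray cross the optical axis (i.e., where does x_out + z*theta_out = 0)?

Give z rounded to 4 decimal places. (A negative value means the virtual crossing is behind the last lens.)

Initial: x=9.0000 theta=0.0000
After 1 (propagate distance d=5): x=9.0000 theta=0.0000
After 2 (thin lens f=18): x=9.0000 theta=-0.5000
After 3 (propagate distance d=10): x=4.0000 theta=-0.5000
After 4 (thin lens f=-32): x=4.0000 theta=-0.3750
z_focus = -x_out/theta_out = -(4.0000)/(-0.3750) = 32/3 ≈ 10.6667
Rounded to 4 decimal places: z = 10.6667

Answer: 10.6667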